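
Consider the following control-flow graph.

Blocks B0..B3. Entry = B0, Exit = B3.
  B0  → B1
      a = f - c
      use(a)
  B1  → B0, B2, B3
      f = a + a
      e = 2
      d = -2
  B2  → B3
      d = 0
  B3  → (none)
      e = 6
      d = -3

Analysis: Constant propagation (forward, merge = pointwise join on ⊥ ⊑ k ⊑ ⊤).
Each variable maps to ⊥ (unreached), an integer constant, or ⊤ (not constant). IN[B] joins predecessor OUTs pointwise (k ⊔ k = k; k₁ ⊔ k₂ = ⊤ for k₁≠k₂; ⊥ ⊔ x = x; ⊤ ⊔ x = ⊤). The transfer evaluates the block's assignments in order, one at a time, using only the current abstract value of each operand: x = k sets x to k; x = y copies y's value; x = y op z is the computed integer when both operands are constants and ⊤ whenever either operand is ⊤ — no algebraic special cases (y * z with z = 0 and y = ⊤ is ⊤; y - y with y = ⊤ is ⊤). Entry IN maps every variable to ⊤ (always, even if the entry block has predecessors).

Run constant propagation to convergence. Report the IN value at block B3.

Answer: {a: ⊤, b: ⊤, c: ⊤, d: ⊤, e: 2, f: ⊤}

Derivation:
Per-block solution:
  B0:  IN=(all ⊤)  OUT=(all ⊤)
  B1:  IN=(all ⊤)  OUT={d:-2, e:2; rest ⊤}
  B2:  IN={d:-2, e:2; rest ⊤}  OUT={d:0, e:2; rest ⊤}
  B3:  IN={e:2; rest ⊤}  OUT={d:-3, e:6; rest ⊤}

Merge at B3: IN[B3] = OUT[B1] ⊔ OUT[B2] = {a: ⊤, b: ⊤, c: ⊤, d: ⊤, e: 2, f: ⊤}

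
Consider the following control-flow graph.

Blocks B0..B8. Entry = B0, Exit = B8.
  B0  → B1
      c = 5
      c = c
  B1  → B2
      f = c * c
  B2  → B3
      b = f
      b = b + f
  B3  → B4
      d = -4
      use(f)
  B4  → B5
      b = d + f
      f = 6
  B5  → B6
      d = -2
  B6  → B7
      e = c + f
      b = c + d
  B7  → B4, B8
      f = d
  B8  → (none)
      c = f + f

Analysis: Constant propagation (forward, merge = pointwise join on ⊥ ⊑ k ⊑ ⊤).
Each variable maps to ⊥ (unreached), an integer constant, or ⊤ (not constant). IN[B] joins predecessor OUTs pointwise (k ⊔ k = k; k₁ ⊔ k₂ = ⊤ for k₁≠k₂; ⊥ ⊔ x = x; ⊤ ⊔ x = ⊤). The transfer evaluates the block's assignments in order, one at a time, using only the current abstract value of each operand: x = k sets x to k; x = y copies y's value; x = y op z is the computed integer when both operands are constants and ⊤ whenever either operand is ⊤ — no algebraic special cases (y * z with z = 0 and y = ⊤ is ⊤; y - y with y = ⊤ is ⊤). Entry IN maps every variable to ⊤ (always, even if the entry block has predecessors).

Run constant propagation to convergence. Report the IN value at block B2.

Fixpoint table:
  B0:  IN=(all ⊤)  OUT={c:5; rest ⊤}
  B1:  IN={c:5; rest ⊤}  OUT={c:5, f:25; rest ⊤}
  B2:  IN={c:5, f:25; rest ⊤}  OUT={b:50, c:5, f:25; rest ⊤}
  B3:  IN={b:50, c:5, f:25; rest ⊤}  OUT={b:50, c:5, d:-4, f:25; rest ⊤}
  B4:  IN={c:5; rest ⊤}  OUT={c:5, f:6; rest ⊤}
  B5:  IN={c:5, f:6; rest ⊤}  OUT={c:5, d:-2, f:6; rest ⊤}
  B6:  IN={c:5, d:-2, f:6; rest ⊤}  OUT={b:3, c:5, d:-2, e:11, f:6; rest ⊤}
  B7:  IN={b:3, c:5, d:-2, e:11, f:6; rest ⊤}  OUT={b:3, c:5, d:-2, e:11, f:-2; rest ⊤}
  B8:  IN={b:3, c:5, d:-2, e:11, f:-2; rest ⊤}  OUT={b:3, c:-4, d:-2, e:11, f:-2; rest ⊤}

Merge at B2: IN[B2] = OUT[B1] = {a: ⊤, b: ⊤, c: 5, d: ⊤, e: ⊤, f: 25}

Answer: {a: ⊤, b: ⊤, c: 5, d: ⊤, e: ⊤, f: 25}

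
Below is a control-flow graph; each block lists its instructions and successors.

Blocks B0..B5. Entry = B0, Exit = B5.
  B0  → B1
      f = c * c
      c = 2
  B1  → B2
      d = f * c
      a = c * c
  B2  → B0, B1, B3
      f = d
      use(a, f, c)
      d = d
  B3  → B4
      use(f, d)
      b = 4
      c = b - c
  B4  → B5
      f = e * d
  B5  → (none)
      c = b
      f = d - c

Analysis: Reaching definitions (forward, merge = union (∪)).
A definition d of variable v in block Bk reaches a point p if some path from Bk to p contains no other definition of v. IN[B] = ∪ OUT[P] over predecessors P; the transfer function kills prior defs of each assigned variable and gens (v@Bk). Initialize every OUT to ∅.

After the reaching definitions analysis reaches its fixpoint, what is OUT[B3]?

Answer: {a@B1, b@B3, c@B3, d@B2, f@B2}

Trace:
Converged values:
  B0: | IN={a@B1, c@B0, d@B2, f@B2} | OUT={a@B1, c@B0, d@B2, f@B0}
  B1: | IN={a@B1, c@B0, d@B2, f@B0, f@B2} | OUT={a@B1, c@B0, d@B1, f@B0, f@B2}
  B2: | IN={a@B1, c@B0, d@B1, f@B0, f@B2} | OUT={a@B1, c@B0, d@B2, f@B2}
  B3: | IN={a@B1, c@B0, d@B2, f@B2} | OUT={a@B1, b@B3, c@B3, d@B2, f@B2}
  B4: | IN={a@B1, b@B3, c@B3, d@B2, f@B2} | OUT={a@B1, b@B3, c@B3, d@B2, f@B4}
  B5: | IN={a@B1, b@B3, c@B3, d@B2, f@B4} | OUT={a@B1, b@B3, c@B5, d@B2, f@B5}

Merge at B3: IN[B3] = OUT[B2] = {a@B1, c@B0, d@B2, f@B2}
Applying B3's transfer function to that IN value gives OUT[B3] (row B3 above).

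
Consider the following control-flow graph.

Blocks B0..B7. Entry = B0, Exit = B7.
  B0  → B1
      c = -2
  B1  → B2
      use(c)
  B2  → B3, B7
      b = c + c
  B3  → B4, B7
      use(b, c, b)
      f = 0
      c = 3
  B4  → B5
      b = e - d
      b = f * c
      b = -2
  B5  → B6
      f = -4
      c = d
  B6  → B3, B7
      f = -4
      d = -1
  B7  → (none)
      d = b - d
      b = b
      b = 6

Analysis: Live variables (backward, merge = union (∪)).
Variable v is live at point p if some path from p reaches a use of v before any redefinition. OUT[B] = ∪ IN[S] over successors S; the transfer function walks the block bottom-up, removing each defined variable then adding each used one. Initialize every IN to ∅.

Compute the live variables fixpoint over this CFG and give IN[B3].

Answer: {b, c, d, e}

Working:
Per-block solution:
  B0:   IN={d, e}   OUT={c, d, e}
  B1:   IN={c, d, e}   OUT={c, d, e}
  B2:   IN={c, d, e}   OUT={b, c, d, e}
  B3:   IN={b, c, d, e}   OUT={b, c, d, e, f}
  B4:   IN={c, d, e, f}   OUT={b, d, e}
  B5:   IN={b, d, e}   OUT={b, c, e}
  B6:   IN={b, c, e}   OUT={b, c, d, e}
  B7:   IN={b, d}   OUT={}

Merge at B3: OUT[B3] = IN[B4] ⊔ IN[B7] = {b, c, d, e, f}
Applying B3's transfer function to that OUT value gives IN[B3] (row B3 above).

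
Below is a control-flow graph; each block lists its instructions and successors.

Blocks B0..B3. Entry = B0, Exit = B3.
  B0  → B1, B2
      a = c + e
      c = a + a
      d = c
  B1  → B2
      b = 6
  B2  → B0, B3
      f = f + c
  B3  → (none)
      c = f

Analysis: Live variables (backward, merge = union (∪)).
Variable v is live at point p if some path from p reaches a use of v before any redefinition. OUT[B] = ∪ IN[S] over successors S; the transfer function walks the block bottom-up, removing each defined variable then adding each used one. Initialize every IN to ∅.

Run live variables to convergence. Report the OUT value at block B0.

Answer: {c, e, f}

Working:
Fixpoint table:
  B0:   IN={c, e, f}   OUT={c, e, f}
  B1:   IN={c, e, f}   OUT={c, e, f}
  B2:   IN={c, e, f}   OUT={c, e, f}
  B3:   IN={f}   OUT={}

Merge at B0: OUT[B0] = IN[B1] ⊔ IN[B2] = {c, e, f}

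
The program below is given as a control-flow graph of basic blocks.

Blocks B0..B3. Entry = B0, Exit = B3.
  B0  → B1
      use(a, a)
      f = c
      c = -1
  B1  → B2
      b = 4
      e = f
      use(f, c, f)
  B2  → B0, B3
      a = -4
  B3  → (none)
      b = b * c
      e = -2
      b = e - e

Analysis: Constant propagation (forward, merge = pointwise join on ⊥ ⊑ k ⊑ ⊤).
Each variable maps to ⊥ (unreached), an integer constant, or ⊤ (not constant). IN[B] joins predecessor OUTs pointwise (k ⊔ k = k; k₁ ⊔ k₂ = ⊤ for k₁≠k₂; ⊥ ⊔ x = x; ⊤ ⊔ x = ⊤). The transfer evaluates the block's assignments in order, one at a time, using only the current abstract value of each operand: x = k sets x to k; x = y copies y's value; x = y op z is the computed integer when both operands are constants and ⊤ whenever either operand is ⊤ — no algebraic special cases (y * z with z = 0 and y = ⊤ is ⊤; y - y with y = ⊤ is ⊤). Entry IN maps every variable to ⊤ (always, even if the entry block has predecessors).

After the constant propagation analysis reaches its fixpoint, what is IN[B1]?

Answer: {a: ⊤, b: ⊤, c: -1, d: ⊤, e: ⊤, f: ⊤}

Derivation:
Converged values:
  B0:  IN=(all ⊤)  OUT={c:-1; rest ⊤}
  B1:  IN={c:-1; rest ⊤}  OUT={b:4, c:-1; rest ⊤}
  B2:  IN={b:4, c:-1; rest ⊤}  OUT={a:-4, b:4, c:-1; rest ⊤}
  B3:  IN={a:-4, b:4, c:-1; rest ⊤}  OUT={a:-4, b:0, c:-1, e:-2; rest ⊤}

Merge at B1: IN[B1] = OUT[B0] = {a: ⊤, b: ⊤, c: -1, d: ⊤, e: ⊤, f: ⊤}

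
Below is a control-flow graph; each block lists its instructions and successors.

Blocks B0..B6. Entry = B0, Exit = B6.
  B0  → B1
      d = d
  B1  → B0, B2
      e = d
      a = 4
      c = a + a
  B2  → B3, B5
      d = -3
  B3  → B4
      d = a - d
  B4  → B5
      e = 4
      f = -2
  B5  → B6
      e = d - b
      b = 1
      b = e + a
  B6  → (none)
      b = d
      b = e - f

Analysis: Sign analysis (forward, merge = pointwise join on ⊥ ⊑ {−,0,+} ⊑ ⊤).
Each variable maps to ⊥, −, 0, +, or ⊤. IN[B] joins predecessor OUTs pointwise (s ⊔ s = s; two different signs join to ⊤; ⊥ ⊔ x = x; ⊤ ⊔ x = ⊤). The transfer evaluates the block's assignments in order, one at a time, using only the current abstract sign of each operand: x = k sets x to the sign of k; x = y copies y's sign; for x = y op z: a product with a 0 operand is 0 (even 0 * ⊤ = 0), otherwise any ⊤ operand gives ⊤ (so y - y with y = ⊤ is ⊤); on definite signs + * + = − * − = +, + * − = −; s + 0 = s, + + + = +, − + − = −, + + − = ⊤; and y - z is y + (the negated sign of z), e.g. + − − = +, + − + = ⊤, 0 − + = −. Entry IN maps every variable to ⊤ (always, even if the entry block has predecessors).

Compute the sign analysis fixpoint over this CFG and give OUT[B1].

Fixpoint table:
  B0: | IN=(all ⊤) | OUT=(all ⊤)
  B1: | IN=(all ⊤) | OUT={a:+, c:+; rest ⊤}
  B2: | IN={a:+, c:+; rest ⊤} | OUT={a:+, c:+, d:-; rest ⊤}
  B3: | IN={a:+, c:+, d:-; rest ⊤} | OUT={a:+, c:+, d:+; rest ⊤}
  B4: | IN={a:+, c:+, d:+; rest ⊤} | OUT={a:+, c:+, d:+, e:+, f:-; rest ⊤}
  B5: | IN={a:+, c:+; rest ⊤} | OUT={a:+, c:+; rest ⊤}
  B6: | IN={a:+, c:+; rest ⊤} | OUT={a:+, c:+; rest ⊤}

Merge at B1: IN[B1] = OUT[B0] = {a: ⊤, b: ⊤, c: ⊤, d: ⊤, e: ⊤, f: ⊤}
Applying B1's transfer function to that IN value gives OUT[B1] (row B1 above).

Answer: {a: +, b: ⊤, c: +, d: ⊤, e: ⊤, f: ⊤}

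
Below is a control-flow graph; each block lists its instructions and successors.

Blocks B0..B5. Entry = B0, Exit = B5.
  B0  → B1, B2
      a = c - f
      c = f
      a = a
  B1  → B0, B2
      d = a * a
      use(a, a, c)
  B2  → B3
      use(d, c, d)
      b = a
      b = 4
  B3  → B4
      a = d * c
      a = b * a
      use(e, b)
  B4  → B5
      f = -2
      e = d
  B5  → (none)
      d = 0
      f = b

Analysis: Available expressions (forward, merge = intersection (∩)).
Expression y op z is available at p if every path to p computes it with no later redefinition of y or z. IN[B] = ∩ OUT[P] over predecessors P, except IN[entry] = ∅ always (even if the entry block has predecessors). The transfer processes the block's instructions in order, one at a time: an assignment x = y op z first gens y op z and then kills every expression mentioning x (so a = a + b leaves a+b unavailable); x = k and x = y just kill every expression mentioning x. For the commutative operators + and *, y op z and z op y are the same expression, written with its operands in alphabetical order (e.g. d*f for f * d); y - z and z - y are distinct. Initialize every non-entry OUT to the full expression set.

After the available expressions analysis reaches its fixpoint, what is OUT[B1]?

Fixpoint table:
  B0:  IN={}  OUT={}
  B1:  IN={}  OUT={a*a}
  B2:  IN={}  OUT={}
  B3:  IN={}  OUT={c*d}
  B4:  IN={c*d}  OUT={c*d}
  B5:  IN={c*d}  OUT={}

Merge at B1: IN[B1] = OUT[B0] = {}
Applying B1's transfer function to that IN value gives OUT[B1] (row B1 above).

Answer: {a*a}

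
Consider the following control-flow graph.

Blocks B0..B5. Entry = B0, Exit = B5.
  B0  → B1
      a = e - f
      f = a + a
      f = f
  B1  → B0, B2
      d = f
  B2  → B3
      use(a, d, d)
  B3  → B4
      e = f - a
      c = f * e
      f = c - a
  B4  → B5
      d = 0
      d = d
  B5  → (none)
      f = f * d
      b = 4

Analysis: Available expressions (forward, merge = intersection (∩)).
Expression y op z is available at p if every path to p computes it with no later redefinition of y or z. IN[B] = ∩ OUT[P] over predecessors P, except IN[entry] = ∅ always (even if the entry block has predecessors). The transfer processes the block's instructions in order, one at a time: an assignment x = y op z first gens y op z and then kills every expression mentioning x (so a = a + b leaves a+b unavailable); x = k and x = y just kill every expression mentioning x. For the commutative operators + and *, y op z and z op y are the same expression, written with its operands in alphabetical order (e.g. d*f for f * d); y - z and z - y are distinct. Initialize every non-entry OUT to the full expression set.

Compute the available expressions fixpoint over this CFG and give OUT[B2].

Per-block solution:
  B0:   IN={}   OUT={a+a}
  B1:   IN={a+a}   OUT={a+a}
  B2:   IN={a+a}   OUT={a+a}
  B3:   IN={a+a}   OUT={a+a, c-a}
  B4:   IN={a+a, c-a}   OUT={a+a, c-a}
  B5:   IN={a+a, c-a}   OUT={a+a, c-a}

Merge at B2: IN[B2] = OUT[B1] = {a+a}
Applying B2's transfer function to that IN value gives OUT[B2] (row B2 above).

Answer: {a+a}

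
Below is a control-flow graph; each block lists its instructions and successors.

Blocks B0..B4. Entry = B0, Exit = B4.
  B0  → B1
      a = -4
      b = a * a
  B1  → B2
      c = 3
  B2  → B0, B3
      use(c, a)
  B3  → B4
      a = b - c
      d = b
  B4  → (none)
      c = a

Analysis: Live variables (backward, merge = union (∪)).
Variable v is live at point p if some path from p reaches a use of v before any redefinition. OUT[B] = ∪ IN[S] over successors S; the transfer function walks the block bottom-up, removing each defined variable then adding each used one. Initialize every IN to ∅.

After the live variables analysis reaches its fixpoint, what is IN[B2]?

Answer: {a, b, c}

Derivation:
Per-block solution:
  B0:  IN={}  OUT={a, b}
  B1:  IN={a, b}  OUT={a, b, c}
  B2:  IN={a, b, c}  OUT={b, c}
  B3:  IN={b, c}  OUT={a}
  B4:  IN={a}  OUT={}

Merge at B2: OUT[B2] = IN[B0] ⊔ IN[B3] = {b, c}
Applying B2's transfer function to that OUT value gives IN[B2] (row B2 above).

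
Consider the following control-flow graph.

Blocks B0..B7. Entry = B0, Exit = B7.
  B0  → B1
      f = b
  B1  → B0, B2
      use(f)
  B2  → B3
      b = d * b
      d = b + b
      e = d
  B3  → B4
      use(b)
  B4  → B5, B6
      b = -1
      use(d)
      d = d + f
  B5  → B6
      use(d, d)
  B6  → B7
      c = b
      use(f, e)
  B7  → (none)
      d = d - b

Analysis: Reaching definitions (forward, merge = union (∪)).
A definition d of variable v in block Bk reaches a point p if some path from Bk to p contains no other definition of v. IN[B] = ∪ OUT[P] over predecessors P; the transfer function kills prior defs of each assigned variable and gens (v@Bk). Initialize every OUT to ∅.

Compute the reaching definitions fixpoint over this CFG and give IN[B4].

Answer: {b@B2, d@B2, e@B2, f@B0}

Derivation:
Converged values:
  B0: | IN={f@B0} | OUT={f@B0}
  B1: | IN={f@B0} | OUT={f@B0}
  B2: | IN={f@B0} | OUT={b@B2, d@B2, e@B2, f@B0}
  B3: | IN={b@B2, d@B2, e@B2, f@B0} | OUT={b@B2, d@B2, e@B2, f@B0}
  B4: | IN={b@B2, d@B2, e@B2, f@B0} | OUT={b@B4, d@B4, e@B2, f@B0}
  B5: | IN={b@B4, d@B4, e@B2, f@B0} | OUT={b@B4, d@B4, e@B2, f@B0}
  B6: | IN={b@B4, d@B4, e@B2, f@B0} | OUT={b@B4, c@B6, d@B4, e@B2, f@B0}
  B7: | IN={b@B4, c@B6, d@B4, e@B2, f@B0} | OUT={b@B4, c@B6, d@B7, e@B2, f@B0}

Merge at B4: IN[B4] = OUT[B3] = {b@B2, d@B2, e@B2, f@B0}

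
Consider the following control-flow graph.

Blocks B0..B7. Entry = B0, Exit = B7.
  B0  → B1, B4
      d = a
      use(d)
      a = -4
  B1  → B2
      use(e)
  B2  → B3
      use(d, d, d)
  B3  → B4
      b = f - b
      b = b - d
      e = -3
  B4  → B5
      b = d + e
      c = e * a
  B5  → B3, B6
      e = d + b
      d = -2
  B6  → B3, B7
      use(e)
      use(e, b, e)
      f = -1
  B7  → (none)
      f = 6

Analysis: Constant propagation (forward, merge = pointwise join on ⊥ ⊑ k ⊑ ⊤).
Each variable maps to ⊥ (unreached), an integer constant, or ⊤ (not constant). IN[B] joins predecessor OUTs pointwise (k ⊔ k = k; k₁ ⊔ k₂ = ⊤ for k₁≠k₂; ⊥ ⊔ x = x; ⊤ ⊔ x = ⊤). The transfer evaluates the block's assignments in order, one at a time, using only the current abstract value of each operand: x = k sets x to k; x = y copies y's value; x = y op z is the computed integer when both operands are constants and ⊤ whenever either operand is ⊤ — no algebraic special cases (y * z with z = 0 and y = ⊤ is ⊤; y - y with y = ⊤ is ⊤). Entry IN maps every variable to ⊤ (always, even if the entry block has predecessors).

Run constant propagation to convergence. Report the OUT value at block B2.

Per-block solution:
  B0: | IN=(all ⊤) | OUT={a:-4; rest ⊤}
  B1: | IN={a:-4; rest ⊤} | OUT={a:-4; rest ⊤}
  B2: | IN={a:-4; rest ⊤} | OUT={a:-4; rest ⊤}
  B3: | IN={a:-4; rest ⊤} | OUT={a:-4, e:-3; rest ⊤}
  B4: | IN={a:-4; rest ⊤} | OUT={a:-4; rest ⊤}
  B5: | IN={a:-4; rest ⊤} | OUT={a:-4, d:-2; rest ⊤}
  B6: | IN={a:-4, d:-2; rest ⊤} | OUT={a:-4, d:-2, f:-1; rest ⊤}
  B7: | IN={a:-4, d:-2, f:-1; rest ⊤} | OUT={a:-4, d:-2, f:6; rest ⊤}

Merge at B2: IN[B2] = OUT[B1] = {a: -4, b: ⊤, c: ⊤, d: ⊤, e: ⊤, f: ⊤}
Applying B2's transfer function to that IN value gives OUT[B2] (row B2 above).

Answer: {a: -4, b: ⊤, c: ⊤, d: ⊤, e: ⊤, f: ⊤}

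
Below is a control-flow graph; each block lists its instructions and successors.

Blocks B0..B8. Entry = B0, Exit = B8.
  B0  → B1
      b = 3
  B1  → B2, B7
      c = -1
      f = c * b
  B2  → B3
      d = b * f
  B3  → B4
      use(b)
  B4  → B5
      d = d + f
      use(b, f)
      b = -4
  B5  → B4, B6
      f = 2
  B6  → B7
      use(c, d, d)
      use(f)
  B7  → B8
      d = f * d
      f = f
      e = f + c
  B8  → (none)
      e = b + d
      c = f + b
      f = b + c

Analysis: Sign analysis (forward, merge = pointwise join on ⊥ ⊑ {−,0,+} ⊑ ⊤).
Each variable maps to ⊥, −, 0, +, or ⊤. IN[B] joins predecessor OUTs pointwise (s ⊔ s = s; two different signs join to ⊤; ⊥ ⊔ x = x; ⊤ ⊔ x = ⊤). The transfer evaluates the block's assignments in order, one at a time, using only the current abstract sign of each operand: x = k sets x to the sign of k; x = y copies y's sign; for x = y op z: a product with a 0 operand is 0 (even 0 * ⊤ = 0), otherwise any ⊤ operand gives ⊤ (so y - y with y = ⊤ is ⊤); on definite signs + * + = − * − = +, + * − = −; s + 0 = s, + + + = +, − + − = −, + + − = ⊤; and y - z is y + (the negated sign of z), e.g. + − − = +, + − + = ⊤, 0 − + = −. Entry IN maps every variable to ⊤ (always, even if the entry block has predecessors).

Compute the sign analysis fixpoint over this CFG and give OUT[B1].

Answer: {a: ⊤, b: +, c: -, d: ⊤, e: ⊤, f: -}

Trace:
Converged values:
  B0: | IN=(all ⊤) | OUT={b:+; rest ⊤}
  B1: | IN={b:+; rest ⊤} | OUT={b:+, c:-, f:-; rest ⊤}
  B2: | IN={b:+, c:-, f:-; rest ⊤} | OUT={b:+, c:-, d:-, f:-; rest ⊤}
  B3: | IN={b:+, c:-, d:-, f:-; rest ⊤} | OUT={b:+, c:-, d:-, f:-; rest ⊤}
  B4: | IN={c:-; rest ⊤} | OUT={b:-, c:-; rest ⊤}
  B5: | IN={b:-, c:-; rest ⊤} | OUT={b:-, c:-, f:+; rest ⊤}
  B6: | IN={b:-, c:-, f:+; rest ⊤} | OUT={b:-, c:-, f:+; rest ⊤}
  B7: | IN={c:-; rest ⊤} | OUT={c:-; rest ⊤}
  B8: | IN={c:-; rest ⊤} | OUT=(all ⊤)

Merge at B1: IN[B1] = OUT[B0] = {a: ⊤, b: +, c: ⊤, d: ⊤, e: ⊤, f: ⊤}
Applying B1's transfer function to that IN value gives OUT[B1] (row B1 above).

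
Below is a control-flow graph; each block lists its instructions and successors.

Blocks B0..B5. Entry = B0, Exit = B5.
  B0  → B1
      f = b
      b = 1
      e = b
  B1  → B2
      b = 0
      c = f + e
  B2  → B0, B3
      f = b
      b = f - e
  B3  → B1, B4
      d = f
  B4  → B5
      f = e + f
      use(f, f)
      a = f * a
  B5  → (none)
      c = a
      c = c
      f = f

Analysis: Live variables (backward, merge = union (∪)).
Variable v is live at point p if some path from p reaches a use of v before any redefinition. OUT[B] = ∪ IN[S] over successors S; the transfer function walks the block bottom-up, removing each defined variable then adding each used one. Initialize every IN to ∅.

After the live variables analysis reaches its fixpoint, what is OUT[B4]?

Per-block solution:
  B0:  IN={a, b}  OUT={a, e, f}
  B1:  IN={a, e, f}  OUT={a, b, e}
  B2:  IN={a, b, e}  OUT={a, b, e, f}
  B3:  IN={a, e, f}  OUT={a, e, f}
  B4:  IN={a, e, f}  OUT={a, f}
  B5:  IN={a, f}  OUT={}

Merge at B4: OUT[B4] = IN[B5] = {a, f}

Answer: {a, f}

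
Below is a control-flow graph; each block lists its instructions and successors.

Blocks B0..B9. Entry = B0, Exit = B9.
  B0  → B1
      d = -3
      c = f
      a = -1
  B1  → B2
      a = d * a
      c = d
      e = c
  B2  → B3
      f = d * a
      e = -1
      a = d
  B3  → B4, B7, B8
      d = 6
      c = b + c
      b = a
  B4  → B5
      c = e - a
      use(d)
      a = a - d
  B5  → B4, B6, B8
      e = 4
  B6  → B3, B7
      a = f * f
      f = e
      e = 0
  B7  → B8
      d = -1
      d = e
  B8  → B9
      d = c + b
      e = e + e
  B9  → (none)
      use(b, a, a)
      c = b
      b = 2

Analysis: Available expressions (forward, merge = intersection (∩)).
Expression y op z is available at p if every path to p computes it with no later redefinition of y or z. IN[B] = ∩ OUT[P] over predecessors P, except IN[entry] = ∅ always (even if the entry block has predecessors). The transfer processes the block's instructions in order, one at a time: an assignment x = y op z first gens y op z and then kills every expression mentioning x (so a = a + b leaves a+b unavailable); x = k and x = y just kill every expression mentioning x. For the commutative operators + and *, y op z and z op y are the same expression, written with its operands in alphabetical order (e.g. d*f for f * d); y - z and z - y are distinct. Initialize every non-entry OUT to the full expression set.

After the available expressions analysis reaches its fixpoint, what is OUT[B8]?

Answer: {b+c}

Working:
Fixpoint table:
  B0:   IN={}   OUT={}
  B1:   IN={}   OUT={}
  B2:   IN={}   OUT={}
  B3:   IN={}   OUT={}
  B4:   IN={}   OUT={}
  B5:   IN={}   OUT={}
  B6:   IN={}   OUT={}
  B7:   IN={}   OUT={}
  B8:   IN={}   OUT={b+c}
  B9:   IN={b+c}   OUT={}

Merge at B8: IN[B8] = OUT[B3] ∩ OUT[B5] ∩ OUT[B7] = {}
Applying B8's transfer function to that IN value gives OUT[B8] (row B8 above).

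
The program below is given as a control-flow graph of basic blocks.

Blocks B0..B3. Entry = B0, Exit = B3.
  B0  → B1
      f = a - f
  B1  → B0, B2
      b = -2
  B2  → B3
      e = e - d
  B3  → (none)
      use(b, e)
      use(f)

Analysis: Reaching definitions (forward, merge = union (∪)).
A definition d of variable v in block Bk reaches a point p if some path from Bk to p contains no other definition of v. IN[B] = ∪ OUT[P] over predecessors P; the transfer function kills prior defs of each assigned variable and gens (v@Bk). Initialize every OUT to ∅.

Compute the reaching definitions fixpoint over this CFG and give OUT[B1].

Answer: {b@B1, f@B0}

Working:
Per-block solution:
  B0: | IN={b@B1, f@B0} | OUT={b@B1, f@B0}
  B1: | IN={b@B1, f@B0} | OUT={b@B1, f@B0}
  B2: | IN={b@B1, f@B0} | OUT={b@B1, e@B2, f@B0}
  B3: | IN={b@B1, e@B2, f@B0} | OUT={b@B1, e@B2, f@B0}

Merge at B1: IN[B1] = OUT[B0] = {b@B1, f@B0}
Applying B1's transfer function to that IN value gives OUT[B1] (row B1 above).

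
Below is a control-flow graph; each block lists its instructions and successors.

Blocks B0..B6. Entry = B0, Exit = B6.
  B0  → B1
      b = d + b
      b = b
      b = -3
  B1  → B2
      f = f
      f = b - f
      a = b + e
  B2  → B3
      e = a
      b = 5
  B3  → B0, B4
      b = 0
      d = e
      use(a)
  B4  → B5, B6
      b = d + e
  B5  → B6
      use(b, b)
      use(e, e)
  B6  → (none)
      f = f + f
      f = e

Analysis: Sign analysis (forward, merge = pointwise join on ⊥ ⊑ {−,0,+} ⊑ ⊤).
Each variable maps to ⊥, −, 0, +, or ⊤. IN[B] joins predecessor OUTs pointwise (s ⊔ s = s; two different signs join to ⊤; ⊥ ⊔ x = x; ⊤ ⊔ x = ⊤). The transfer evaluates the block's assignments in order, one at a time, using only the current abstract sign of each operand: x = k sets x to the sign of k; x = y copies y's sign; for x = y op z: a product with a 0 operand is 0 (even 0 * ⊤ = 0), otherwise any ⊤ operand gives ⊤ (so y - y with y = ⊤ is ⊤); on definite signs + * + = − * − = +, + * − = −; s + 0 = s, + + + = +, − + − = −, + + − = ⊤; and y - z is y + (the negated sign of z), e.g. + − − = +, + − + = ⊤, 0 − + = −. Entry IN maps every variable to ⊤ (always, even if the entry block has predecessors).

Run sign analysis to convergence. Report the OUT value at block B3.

Fixpoint table:
  B0: | IN=(all ⊤) | OUT={b:-; rest ⊤}
  B1: | IN={b:-; rest ⊤} | OUT={b:-; rest ⊤}
  B2: | IN={b:-; rest ⊤} | OUT={b:+; rest ⊤}
  B3: | IN={b:+; rest ⊤} | OUT={b:0; rest ⊤}
  B4: | IN={b:0; rest ⊤} | OUT=(all ⊤)
  B5: | IN=(all ⊤) | OUT=(all ⊤)
  B6: | IN=(all ⊤) | OUT=(all ⊤)

Merge at B3: IN[B3] = OUT[B2] = {a: ⊤, b: +, c: ⊤, d: ⊤, e: ⊤, f: ⊤}
Applying B3's transfer function to that IN value gives OUT[B3] (row B3 above).

Answer: {a: ⊤, b: 0, c: ⊤, d: ⊤, e: ⊤, f: ⊤}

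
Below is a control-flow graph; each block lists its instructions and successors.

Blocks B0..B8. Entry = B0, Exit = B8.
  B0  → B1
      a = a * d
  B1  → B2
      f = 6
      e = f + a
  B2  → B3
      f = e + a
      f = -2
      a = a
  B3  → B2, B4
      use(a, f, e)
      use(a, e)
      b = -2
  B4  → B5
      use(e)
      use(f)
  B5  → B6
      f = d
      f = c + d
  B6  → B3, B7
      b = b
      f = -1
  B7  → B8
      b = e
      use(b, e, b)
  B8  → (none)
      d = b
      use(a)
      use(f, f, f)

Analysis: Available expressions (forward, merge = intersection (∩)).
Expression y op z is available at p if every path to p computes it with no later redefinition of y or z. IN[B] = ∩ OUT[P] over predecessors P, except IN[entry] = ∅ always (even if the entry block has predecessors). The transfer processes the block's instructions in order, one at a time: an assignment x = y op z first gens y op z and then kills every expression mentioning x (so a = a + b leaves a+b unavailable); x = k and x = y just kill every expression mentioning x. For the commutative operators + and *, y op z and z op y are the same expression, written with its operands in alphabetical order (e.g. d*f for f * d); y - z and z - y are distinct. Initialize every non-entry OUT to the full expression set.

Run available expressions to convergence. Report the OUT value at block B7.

Fixpoint table:
  B0:   IN={}   OUT={}
  B1:   IN={}   OUT={a+f}
  B2:   IN={}   OUT={}
  B3:   IN={}   OUT={}
  B4:   IN={}   OUT={}
  B5:   IN={}   OUT={c+d}
  B6:   IN={c+d}   OUT={c+d}
  B7:   IN={c+d}   OUT={c+d}
  B8:   IN={c+d}   OUT={}

Merge at B7: IN[B7] = OUT[B6] = {c+d}
Applying B7's transfer function to that IN value gives OUT[B7] (row B7 above).

Answer: {c+d}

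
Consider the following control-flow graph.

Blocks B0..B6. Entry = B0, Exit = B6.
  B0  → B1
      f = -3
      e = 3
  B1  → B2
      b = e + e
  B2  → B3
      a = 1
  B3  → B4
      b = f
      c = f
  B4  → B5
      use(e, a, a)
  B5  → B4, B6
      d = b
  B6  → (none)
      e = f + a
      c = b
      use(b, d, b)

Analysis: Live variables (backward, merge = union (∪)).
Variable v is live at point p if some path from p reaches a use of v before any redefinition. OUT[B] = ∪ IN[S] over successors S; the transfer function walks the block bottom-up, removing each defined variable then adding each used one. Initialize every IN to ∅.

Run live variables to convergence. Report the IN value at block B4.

Per-block solution:
  B0: | IN={} | OUT={e, f}
  B1: | IN={e, f} | OUT={e, f}
  B2: | IN={e, f} | OUT={a, e, f}
  B3: | IN={a, e, f} | OUT={a, b, e, f}
  B4: | IN={a, b, e, f} | OUT={a, b, e, f}
  B5: | IN={a, b, e, f} | OUT={a, b, d, e, f}
  B6: | IN={a, b, d, f} | OUT={}

Merge at B4: OUT[B4] = IN[B5] = {a, b, e, f}
Applying B4's transfer function to that OUT value gives IN[B4] (row B4 above).

Answer: {a, b, e, f}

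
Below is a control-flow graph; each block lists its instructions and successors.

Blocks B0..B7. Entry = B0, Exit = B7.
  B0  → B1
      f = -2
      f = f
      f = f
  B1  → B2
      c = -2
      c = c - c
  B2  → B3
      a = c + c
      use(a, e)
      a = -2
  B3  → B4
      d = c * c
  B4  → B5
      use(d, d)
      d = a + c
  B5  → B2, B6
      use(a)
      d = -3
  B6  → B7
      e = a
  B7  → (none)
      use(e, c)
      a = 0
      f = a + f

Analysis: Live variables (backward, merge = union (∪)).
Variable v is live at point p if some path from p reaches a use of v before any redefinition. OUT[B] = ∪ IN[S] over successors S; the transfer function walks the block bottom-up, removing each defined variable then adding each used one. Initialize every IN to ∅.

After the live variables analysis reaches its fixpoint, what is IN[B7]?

Converged values:
  B0:  IN={e}  OUT={e, f}
  B1:  IN={e, f}  OUT={c, e, f}
  B2:  IN={c, e, f}  OUT={a, c, e, f}
  B3:  IN={a, c, e, f}  OUT={a, c, d, e, f}
  B4:  IN={a, c, d, e, f}  OUT={a, c, e, f}
  B5:  IN={a, c, e, f}  OUT={a, c, e, f}
  B6:  IN={a, c, f}  OUT={c, e, f}
  B7:  IN={c, e, f}  OUT={}

B7 is the boundary node: OUT[B7] = {}
Applying B7's transfer function to that OUT value gives IN[B7] (row B7 above).

Answer: {c, e, f}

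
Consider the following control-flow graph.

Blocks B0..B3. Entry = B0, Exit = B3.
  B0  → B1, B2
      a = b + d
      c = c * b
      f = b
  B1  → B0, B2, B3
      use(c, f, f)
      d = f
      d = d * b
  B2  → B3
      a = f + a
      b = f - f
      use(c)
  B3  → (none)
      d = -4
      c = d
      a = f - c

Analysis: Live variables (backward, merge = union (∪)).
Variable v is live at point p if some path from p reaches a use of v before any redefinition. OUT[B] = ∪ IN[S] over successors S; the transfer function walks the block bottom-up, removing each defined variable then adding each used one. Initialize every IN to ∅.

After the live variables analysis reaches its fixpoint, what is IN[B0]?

Converged values:
  B0: | IN={b, c, d} | OUT={a, b, c, f}
  B1: | IN={a, b, c, f} | OUT={a, b, c, d, f}
  B2: | IN={a, c, f} | OUT={f}
  B3: | IN={f} | OUT={}

Merge at B0: OUT[B0] = IN[B1] ⊔ IN[B2] = {a, b, c, f}
Applying B0's transfer function to that OUT value gives IN[B0] (row B0 above).

Answer: {b, c, d}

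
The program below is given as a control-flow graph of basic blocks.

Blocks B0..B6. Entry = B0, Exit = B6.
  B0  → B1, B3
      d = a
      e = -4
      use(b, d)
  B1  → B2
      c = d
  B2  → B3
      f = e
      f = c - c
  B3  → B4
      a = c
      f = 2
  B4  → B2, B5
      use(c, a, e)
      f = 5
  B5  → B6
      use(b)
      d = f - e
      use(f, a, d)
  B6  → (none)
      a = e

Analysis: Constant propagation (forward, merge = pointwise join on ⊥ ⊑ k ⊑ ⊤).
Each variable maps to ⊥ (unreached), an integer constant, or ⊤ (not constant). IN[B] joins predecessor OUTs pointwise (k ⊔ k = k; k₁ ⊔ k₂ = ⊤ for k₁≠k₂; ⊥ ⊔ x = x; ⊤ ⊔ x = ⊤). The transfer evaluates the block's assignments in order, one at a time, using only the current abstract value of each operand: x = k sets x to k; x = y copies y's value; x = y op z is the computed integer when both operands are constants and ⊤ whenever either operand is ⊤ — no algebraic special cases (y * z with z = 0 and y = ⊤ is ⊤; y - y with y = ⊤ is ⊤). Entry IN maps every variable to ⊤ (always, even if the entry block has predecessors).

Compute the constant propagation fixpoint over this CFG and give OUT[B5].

Per-block solution:
  B0:  IN=(all ⊤)  OUT={e:-4; rest ⊤}
  B1:  IN={e:-4; rest ⊤}  OUT={e:-4; rest ⊤}
  B2:  IN={e:-4; rest ⊤}  OUT={e:-4; rest ⊤}
  B3:  IN={e:-4; rest ⊤}  OUT={e:-4, f:2; rest ⊤}
  B4:  IN={e:-4, f:2; rest ⊤}  OUT={e:-4, f:5; rest ⊤}
  B5:  IN={e:-4, f:5; rest ⊤}  OUT={d:9, e:-4, f:5; rest ⊤}
  B6:  IN={d:9, e:-4, f:5; rest ⊤}  OUT={a:-4, d:9, e:-4, f:5; rest ⊤}

Merge at B5: IN[B5] = OUT[B4] = {a: ⊤, b: ⊤, c: ⊤, d: ⊤, e: -4, f: 5}
Applying B5's transfer function to that IN value gives OUT[B5] (row B5 above).

Answer: {a: ⊤, b: ⊤, c: ⊤, d: 9, e: -4, f: 5}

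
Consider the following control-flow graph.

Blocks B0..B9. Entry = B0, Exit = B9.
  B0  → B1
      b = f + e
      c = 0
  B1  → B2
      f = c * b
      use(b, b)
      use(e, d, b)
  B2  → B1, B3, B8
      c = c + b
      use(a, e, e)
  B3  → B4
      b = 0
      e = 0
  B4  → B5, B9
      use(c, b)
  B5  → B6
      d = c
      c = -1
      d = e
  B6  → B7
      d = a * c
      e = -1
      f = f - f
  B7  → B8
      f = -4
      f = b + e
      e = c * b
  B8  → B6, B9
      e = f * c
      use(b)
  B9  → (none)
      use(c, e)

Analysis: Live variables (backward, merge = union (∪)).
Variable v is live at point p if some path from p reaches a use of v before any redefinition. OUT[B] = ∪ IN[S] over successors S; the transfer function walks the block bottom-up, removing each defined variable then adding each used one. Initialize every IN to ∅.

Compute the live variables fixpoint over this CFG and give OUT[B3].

Converged values:
  B0:   IN={a, d, e, f}   OUT={a, b, c, d, e}
  B1:   IN={a, b, c, d, e}   OUT={a, b, c, d, e, f}
  B2:   IN={a, b, c, d, e, f}   OUT={a, b, c, d, e, f}
  B3:   IN={a, c, f}   OUT={a, b, c, e, f}
  B4:   IN={a, b, c, e, f}   OUT={a, b, c, e, f}
  B5:   IN={a, b, c, e, f}   OUT={a, b, c, f}
  B6:   IN={a, b, c, f}   OUT={a, b, c, e}
  B7:   IN={a, b, c, e}   OUT={a, b, c, f}
  B8:   IN={a, b, c, f}   OUT={a, b, c, e, f}
  B9:   IN={c, e}   OUT={}

Merge at B3: OUT[B3] = IN[B4] = {a, b, c, e, f}

Answer: {a, b, c, e, f}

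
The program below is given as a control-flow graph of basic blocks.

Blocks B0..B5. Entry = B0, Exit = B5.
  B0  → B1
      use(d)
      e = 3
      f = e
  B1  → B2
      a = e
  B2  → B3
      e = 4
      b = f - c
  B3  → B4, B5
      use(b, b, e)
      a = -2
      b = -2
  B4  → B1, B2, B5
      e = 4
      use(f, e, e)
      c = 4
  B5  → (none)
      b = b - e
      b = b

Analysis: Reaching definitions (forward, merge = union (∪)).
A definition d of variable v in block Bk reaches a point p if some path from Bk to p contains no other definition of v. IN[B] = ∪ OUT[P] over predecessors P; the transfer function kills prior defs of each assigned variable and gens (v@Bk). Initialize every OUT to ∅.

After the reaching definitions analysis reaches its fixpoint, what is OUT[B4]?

Answer: {a@B3, b@B3, c@B4, e@B4, f@B0}

Trace:
Converged values:
  B0:   IN={}   OUT={e@B0, f@B0}
  B1:   IN={a@B3, b@B3, c@B4, e@B0, e@B4, f@B0}   OUT={a@B1, b@B3, c@B4, e@B0, e@B4, f@B0}
  B2:   IN={a@B1, a@B3, b@B3, c@B4, e@B0, e@B4, f@B0}   OUT={a@B1, a@B3, b@B2, c@B4, e@B2, f@B0}
  B3:   IN={a@B1, a@B3, b@B2, c@B4, e@B2, f@B0}   OUT={a@B3, b@B3, c@B4, e@B2, f@B0}
  B4:   IN={a@B3, b@B3, c@B4, e@B2, f@B0}   OUT={a@B3, b@B3, c@B4, e@B4, f@B0}
  B5:   IN={a@B3, b@B3, c@B4, e@B2, e@B4, f@B0}   OUT={a@B3, b@B5, c@B4, e@B2, e@B4, f@B0}

Merge at B4: IN[B4] = OUT[B3] = {a@B3, b@B3, c@B4, e@B2, f@B0}
Applying B4's transfer function to that IN value gives OUT[B4] (row B4 above).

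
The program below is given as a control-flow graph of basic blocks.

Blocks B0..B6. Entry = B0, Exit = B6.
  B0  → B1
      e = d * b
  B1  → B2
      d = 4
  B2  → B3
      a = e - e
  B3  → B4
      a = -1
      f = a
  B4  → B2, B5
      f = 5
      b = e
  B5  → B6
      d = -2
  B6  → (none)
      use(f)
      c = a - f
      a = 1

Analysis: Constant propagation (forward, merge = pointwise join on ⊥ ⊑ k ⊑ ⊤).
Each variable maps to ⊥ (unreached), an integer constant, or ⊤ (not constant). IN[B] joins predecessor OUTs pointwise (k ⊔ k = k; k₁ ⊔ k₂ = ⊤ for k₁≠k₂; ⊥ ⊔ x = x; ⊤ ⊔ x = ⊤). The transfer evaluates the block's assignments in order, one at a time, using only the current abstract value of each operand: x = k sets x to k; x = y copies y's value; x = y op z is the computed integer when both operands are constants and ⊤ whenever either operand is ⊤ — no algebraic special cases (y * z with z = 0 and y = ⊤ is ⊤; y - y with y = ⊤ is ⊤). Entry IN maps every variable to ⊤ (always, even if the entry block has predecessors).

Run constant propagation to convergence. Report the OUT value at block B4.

Answer: {a: -1, b: ⊤, c: ⊤, d: 4, e: ⊤, f: 5}

Working:
Fixpoint table:
  B0: | IN=(all ⊤) | OUT=(all ⊤)
  B1: | IN=(all ⊤) | OUT={d:4; rest ⊤}
  B2: | IN={d:4; rest ⊤} | OUT={d:4; rest ⊤}
  B3: | IN={d:4; rest ⊤} | OUT={a:-1, d:4, f:-1; rest ⊤}
  B4: | IN={a:-1, d:4, f:-1; rest ⊤} | OUT={a:-1, d:4, f:5; rest ⊤}
  B5: | IN={a:-1, d:4, f:5; rest ⊤} | OUT={a:-1, d:-2, f:5; rest ⊤}
  B6: | IN={a:-1, d:-2, f:5; rest ⊤} | OUT={a:1, c:-6, d:-2, f:5; rest ⊤}

Merge at B4: IN[B4] = OUT[B3] = {a: -1, b: ⊤, c: ⊤, d: 4, e: ⊤, f: -1}
Applying B4's transfer function to that IN value gives OUT[B4] (row B4 above).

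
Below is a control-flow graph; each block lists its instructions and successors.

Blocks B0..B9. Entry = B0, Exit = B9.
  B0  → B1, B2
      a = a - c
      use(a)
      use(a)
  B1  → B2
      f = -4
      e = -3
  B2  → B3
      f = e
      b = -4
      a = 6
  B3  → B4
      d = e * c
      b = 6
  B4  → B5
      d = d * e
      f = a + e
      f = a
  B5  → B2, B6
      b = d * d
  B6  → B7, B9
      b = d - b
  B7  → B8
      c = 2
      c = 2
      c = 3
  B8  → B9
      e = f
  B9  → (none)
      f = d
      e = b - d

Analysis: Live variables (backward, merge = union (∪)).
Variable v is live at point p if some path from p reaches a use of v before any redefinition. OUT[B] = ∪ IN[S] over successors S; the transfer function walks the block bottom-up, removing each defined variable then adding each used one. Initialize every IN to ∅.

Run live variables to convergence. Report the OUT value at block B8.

Converged values:
  B0: | IN={a, c, e} | OUT={c, e}
  B1: | IN={c} | OUT={c, e}
  B2: | IN={c, e} | OUT={a, c, e}
  B3: | IN={a, c, e} | OUT={a, c, d, e}
  B4: | IN={a, c, d, e} | OUT={c, d, e, f}
  B5: | IN={c, d, e, f} | OUT={b, c, d, e, f}
  B6: | IN={b, d, f} | OUT={b, d, f}
  B7: | IN={b, d, f} | OUT={b, d, f}
  B8: | IN={b, d, f} | OUT={b, d}
  B9: | IN={b, d} | OUT={}

Merge at B8: OUT[B8] = IN[B9] = {b, d}

Answer: {b, d}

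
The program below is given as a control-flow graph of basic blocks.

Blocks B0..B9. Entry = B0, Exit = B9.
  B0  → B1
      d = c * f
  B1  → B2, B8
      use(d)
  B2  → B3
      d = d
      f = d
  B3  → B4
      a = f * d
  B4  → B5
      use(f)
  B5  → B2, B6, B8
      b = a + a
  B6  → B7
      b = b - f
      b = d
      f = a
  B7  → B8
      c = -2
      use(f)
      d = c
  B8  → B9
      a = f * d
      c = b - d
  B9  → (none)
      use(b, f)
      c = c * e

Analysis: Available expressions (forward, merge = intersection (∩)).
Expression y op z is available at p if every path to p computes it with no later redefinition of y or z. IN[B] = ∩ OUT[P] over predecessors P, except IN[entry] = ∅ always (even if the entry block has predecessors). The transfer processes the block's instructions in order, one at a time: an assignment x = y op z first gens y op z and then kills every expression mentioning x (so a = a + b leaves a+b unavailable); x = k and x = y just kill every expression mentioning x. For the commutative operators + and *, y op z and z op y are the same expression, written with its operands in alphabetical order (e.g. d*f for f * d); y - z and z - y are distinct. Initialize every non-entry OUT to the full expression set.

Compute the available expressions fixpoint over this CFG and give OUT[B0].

Fixpoint table:
  B0:  IN={}  OUT={c*f}
  B1:  IN={c*f}  OUT={c*f}
  B2:  IN={}  OUT={}
  B3:  IN={}  OUT={d*f}
  B4:  IN={d*f}  OUT={d*f}
  B5:  IN={d*f}  OUT={a+a, d*f}
  B6:  IN={a+a, d*f}  OUT={a+a}
  B7:  IN={a+a}  OUT={a+a}
  B8:  IN={}  OUT={b-d, d*f}
  B9:  IN={b-d, d*f}  OUT={b-d, d*f}

B0 is the boundary node: IN[B0] = {}
Applying B0's transfer function to that IN value gives OUT[B0] (row B0 above).

Answer: {c*f}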